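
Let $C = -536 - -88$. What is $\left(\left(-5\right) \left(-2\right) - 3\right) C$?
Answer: $-3136$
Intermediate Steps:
$C = -448$ ($C = -536 + 88 = -448$)
$\left(\left(-5\right) \left(-2\right) - 3\right) C = \left(\left(-5\right) \left(-2\right) - 3\right) \left(-448\right) = \left(10 - 3\right) \left(-448\right) = 7 \left(-448\right) = -3136$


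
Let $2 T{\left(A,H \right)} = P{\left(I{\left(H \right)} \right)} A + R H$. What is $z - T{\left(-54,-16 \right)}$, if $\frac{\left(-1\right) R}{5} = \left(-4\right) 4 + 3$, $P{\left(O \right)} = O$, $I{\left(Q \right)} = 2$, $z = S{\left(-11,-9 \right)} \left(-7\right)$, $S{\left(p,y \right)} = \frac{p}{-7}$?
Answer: $563$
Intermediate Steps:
$S{\left(p,y \right)} = - \frac{p}{7}$ ($S{\left(p,y \right)} = p \left(- \frac{1}{7}\right) = - \frac{p}{7}$)
$z = -11$ ($z = \left(- \frac{1}{7}\right) \left(-11\right) \left(-7\right) = \frac{11}{7} \left(-7\right) = -11$)
$R = 65$ ($R = - 5 \left(\left(-4\right) 4 + 3\right) = - 5 \left(-16 + 3\right) = \left(-5\right) \left(-13\right) = 65$)
$T{\left(A,H \right)} = A + \frac{65 H}{2}$ ($T{\left(A,H \right)} = \frac{2 A + 65 H}{2} = A + \frac{65 H}{2}$)
$z - T{\left(-54,-16 \right)} = -11 - \left(-54 + \frac{65}{2} \left(-16\right)\right) = -11 - \left(-54 - 520\right) = -11 - -574 = -11 + 574 = 563$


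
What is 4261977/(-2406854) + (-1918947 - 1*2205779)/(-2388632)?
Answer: -63170343365/1437272120932 ≈ -0.043952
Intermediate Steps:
4261977/(-2406854) + (-1918947 - 1*2205779)/(-2388632) = 4261977*(-1/2406854) + (-1918947 - 2205779)*(-1/2388632) = -4261977/2406854 - 4124726*(-1/2388632) = -4261977/2406854 + 2062363/1194316 = -63170343365/1437272120932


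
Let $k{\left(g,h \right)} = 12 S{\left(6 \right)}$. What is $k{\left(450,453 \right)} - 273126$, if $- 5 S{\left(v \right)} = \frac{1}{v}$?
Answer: $- \frac{1365632}{5} \approx -2.7313 \cdot 10^{5}$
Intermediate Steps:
$S{\left(v \right)} = - \frac{1}{5 v}$
$k{\left(g,h \right)} = - \frac{2}{5}$ ($k{\left(g,h \right)} = 12 \left(- \frac{1}{5 \cdot 6}\right) = 12 \left(\left(- \frac{1}{5}\right) \frac{1}{6}\right) = 12 \left(- \frac{1}{30}\right) = - \frac{2}{5}$)
$k{\left(450,453 \right)} - 273126 = - \frac{2}{5} - 273126 = - \frac{1365632}{5}$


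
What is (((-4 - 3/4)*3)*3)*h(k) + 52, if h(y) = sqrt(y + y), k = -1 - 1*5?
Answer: 52 - 171*I*sqrt(3)/2 ≈ 52.0 - 148.09*I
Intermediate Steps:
k = -6 (k = -1 - 5 = -6)
h(y) = sqrt(2)*sqrt(y) (h(y) = sqrt(2*y) = sqrt(2)*sqrt(y))
(((-4 - 3/4)*3)*3)*h(k) + 52 = (((-4 - 3/4)*3)*3)*(sqrt(2)*sqrt(-6)) + 52 = (((-4 - 3*1/4)*3)*3)*(sqrt(2)*(I*sqrt(6))) + 52 = (((-4 - 3/4)*3)*3)*(2*I*sqrt(3)) + 52 = (-19/4*3*3)*(2*I*sqrt(3)) + 52 = (-57/4*3)*(2*I*sqrt(3)) + 52 = -171*I*sqrt(3)/2 + 52 = 52 - 171*I*sqrt(3)/2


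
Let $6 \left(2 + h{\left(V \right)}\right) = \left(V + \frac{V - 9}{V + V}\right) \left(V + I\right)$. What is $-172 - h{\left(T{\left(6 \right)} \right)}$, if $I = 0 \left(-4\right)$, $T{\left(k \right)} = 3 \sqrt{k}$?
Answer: $- \frac{713}{4} - \frac{\sqrt{6}}{4} \approx -178.86$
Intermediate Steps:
$I = 0$
$h{\left(V \right)} = -2 + \frac{V \left(V + \frac{-9 + V}{2 V}\right)}{6}$ ($h{\left(V \right)} = -2 + \frac{\left(V + \frac{V - 9}{V + V}\right) \left(V + 0\right)}{6} = -2 + \frac{\left(V + \frac{-9 + V}{2 V}\right) V}{6} = -2 + \frac{V \left(V + \frac{-9 + V}{2 V}\right)}{6}$)
$-172 - h{\left(T{\left(6 \right)} \right)} = -172 - \left(- \frac{11}{4} + \frac{\left(3 \sqrt{6}\right)^{2}}{6} + \frac{3 \sqrt{6}}{12}\right) = -172 - \left(- \frac{11}{4} + \frac{1}{6} \cdot 54 + \frac{\sqrt{6}}{4}\right) = -172 - \left(- \frac{11}{4} + 9 + \frac{\sqrt{6}}{4}\right) = -172 - \left(\frac{25}{4} + \frac{\sqrt{6}}{4}\right) = - \frac{713}{4} - \frac{\sqrt{6}}{4}$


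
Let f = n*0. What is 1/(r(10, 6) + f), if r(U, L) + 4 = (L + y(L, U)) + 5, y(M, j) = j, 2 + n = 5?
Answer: 1/17 ≈ 0.058824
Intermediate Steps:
n = 3 (n = -2 + 5 = 3)
r(U, L) = 1 + L + U (r(U, L) = -4 + ((L + U) + 5) = -4 + (5 + L + U) = 1 + L + U)
f = 0 (f = 3*0 = 0)
1/(r(10, 6) + f) = 1/((1 + 6 + 10) + 0) = 1/(17 + 0) = 1/17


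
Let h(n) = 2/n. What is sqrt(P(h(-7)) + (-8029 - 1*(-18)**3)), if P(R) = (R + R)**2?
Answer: I*sqrt(107637)/7 ≈ 46.869*I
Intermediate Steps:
P(R) = 4*R**2 (P(R) = (2*R)**2 = 4*R**2)
sqrt(P(h(-7)) + (-8029 - 1*(-18)**3)) = sqrt(4*(2/(-7))**2 + (-8029 - 1*(-18)**3)) = sqrt(4*(2*(-1/7))**2 + (-8029 - 1*(-5832))) = sqrt(4*(-2/7)**2 + (-8029 + 5832)) = sqrt(4*(4/49) - 2197) = sqrt(16/49 - 2197) = sqrt(-107637/49) = I*sqrt(107637)/7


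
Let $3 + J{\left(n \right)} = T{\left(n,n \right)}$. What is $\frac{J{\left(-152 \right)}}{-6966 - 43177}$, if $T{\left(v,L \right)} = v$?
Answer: $\frac{155}{50143} \approx 0.0030912$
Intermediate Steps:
$J{\left(n \right)} = -3 + n$
$\frac{J{\left(-152 \right)}}{-6966 - 43177} = \frac{-3 - 152}{-6966 - 43177} = - \frac{155}{-50143} = \left(-155\right) \left(- \frac{1}{50143}\right) = \frac{155}{50143}$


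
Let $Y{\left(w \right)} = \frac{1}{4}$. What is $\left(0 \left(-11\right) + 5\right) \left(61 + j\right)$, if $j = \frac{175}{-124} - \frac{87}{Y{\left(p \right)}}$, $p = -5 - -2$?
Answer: $- \frac{178815}{124} \approx -1442.1$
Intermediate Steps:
$p = -3$ ($p = -5 + 2 = -3$)
$Y{\left(w \right)} = \frac{1}{4}$
$j = - \frac{43327}{124}$ ($j = \frac{175}{-124} - 87 \frac{1}{\frac{1}{4}} = 175 \left(- \frac{1}{124}\right) - 348 = - \frac{175}{124} - 348 = - \frac{43327}{124} \approx -349.41$)
$\left(0 \left(-11\right) + 5\right) \left(61 + j\right) = \left(0 \left(-11\right) + 5\right) \left(61 - \frac{43327}{124}\right) = \left(0 + 5\right) \left(- \frac{35763}{124}\right) = 5 \left(- \frac{35763}{124}\right) = - \frac{178815}{124}$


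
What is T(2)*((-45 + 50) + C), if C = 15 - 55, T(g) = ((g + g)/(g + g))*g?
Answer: -70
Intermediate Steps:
T(g) = g (T(g) = ((2*g)/((2*g)))*g = ((2*g)*(1/(2*g)))*g = 1*g = g)
C = -40
T(2)*((-45 + 50) + C) = 2*((-45 + 50) - 40) = 2*(5 - 40) = 2*(-35) = -70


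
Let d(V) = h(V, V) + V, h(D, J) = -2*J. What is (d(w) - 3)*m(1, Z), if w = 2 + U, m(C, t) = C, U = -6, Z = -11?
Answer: 1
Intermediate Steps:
w = -4 (w = 2 - 6 = -4)
d(V) = -V (d(V) = -2*V + V = -V)
(d(w) - 3)*m(1, Z) = (-1*(-4) - 3)*1 = (4 - 3)*1 = 1*1 = 1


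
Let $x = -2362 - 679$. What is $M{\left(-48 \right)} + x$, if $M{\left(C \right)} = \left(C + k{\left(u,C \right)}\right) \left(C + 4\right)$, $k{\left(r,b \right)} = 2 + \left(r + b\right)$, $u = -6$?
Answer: $1359$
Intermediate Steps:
$k{\left(r,b \right)} = 2 + b + r$ ($k{\left(r,b \right)} = 2 + \left(b + r\right) = 2 + b + r$)
$M{\left(C \right)} = \left(-4 + 2 C\right) \left(4 + C\right)$ ($M{\left(C \right)} = \left(C + \left(2 + C - 6\right)\right) \left(C + 4\right) = \left(C + \left(-4 + C\right)\right) \left(4 + C\right) = \left(-4 + 2 C\right) \left(4 + C\right)$)
$x = -3041$
$M{\left(-48 \right)} + x = \left(-16 + 2 \left(-48\right)^{2} + 4 \left(-48\right)\right) - 3041 = \left(-16 + 2 \cdot 2304 - 192\right) - 3041 = \left(-16 + 4608 - 192\right) - 3041 = 4400 - 3041 = 1359$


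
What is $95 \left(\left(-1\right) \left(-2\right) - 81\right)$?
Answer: $-7505$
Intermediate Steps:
$95 \left(\left(-1\right) \left(-2\right) - 81\right) = 95 \left(2 - 81\right) = 95 \left(-79\right) = -7505$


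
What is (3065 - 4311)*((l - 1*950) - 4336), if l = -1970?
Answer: 9040976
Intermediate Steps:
(3065 - 4311)*((l - 1*950) - 4336) = (3065 - 4311)*((-1970 - 1*950) - 4336) = -1246*((-1970 - 950) - 4336) = -1246*(-2920 - 4336) = -1246*(-7256) = 9040976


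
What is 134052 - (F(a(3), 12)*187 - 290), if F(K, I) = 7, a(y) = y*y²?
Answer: 133033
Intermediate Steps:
a(y) = y³
134052 - (F(a(3), 12)*187 - 290) = 134052 - (7*187 - 290) = 134052 - (1309 - 290) = 134052 - 1*1019 = 134052 - 1019 = 133033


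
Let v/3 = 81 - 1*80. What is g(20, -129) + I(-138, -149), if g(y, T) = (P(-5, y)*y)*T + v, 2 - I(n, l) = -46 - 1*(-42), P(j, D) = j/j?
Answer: -2571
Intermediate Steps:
P(j, D) = 1
I(n, l) = 6 (I(n, l) = 2 - (-46 - 1*(-42)) = 2 - (-46 + 42) = 2 - 1*(-4) = 2 + 4 = 6)
v = 3 (v = 3*(81 - 1*80) = 3*(81 - 80) = 3*1 = 3)
g(y, T) = 3 + T*y (g(y, T) = (1*y)*T + 3 = y*T + 3 = T*y + 3 = 3 + T*y)
g(20, -129) + I(-138, -149) = (3 - 129*20) + 6 = (3 - 2580) + 6 = -2577 + 6 = -2571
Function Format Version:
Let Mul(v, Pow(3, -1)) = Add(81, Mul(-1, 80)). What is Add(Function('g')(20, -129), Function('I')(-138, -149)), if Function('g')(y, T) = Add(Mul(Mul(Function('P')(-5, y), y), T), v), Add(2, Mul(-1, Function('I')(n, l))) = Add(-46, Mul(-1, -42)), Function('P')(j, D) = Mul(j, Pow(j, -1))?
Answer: -2571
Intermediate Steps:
Function('P')(j, D) = 1
Function('I')(n, l) = 6 (Function('I')(n, l) = Add(2, Mul(-1, Add(-46, Mul(-1, -42)))) = Add(2, Mul(-1, Add(-46, 42))) = Add(2, Mul(-1, -4)) = Add(2, 4) = 6)
v = 3 (v = Mul(3, Add(81, Mul(-1, 80))) = Mul(3, Add(81, -80)) = Mul(3, 1) = 3)
Function('g')(y, T) = Add(3, Mul(T, y)) (Function('g')(y, T) = Add(Mul(Mul(1, y), T), 3) = Add(Mul(y, T), 3) = Add(Mul(T, y), 3) = Add(3, Mul(T, y)))
Add(Function('g')(20, -129), Function('I')(-138, -149)) = Add(Add(3, Mul(-129, 20)), 6) = Add(Add(3, -2580), 6) = Add(-2577, 6) = -2571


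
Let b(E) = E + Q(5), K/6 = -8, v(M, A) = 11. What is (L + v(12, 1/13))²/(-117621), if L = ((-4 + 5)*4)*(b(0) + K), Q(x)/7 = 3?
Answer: -9409/117621 ≈ -0.079994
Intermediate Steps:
Q(x) = 21 (Q(x) = 7*3 = 21)
K = -48 (K = 6*(-8) = -48)
b(E) = 21 + E (b(E) = E + 21 = 21 + E)
L = -108 (L = ((-4 + 5)*4)*((21 + 0) - 48) = (1*4)*(21 - 48) = 4*(-27) = -108)
(L + v(12, 1/13))²/(-117621) = (-108 + 11)²/(-117621) = (-97)²*(-1/117621) = 9409*(-1/117621) = -9409/117621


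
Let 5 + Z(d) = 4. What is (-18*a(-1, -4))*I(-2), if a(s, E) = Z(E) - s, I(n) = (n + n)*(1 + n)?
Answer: 0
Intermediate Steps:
Z(d) = -1 (Z(d) = -5 + 4 = -1)
I(n) = 2*n*(1 + n) (I(n) = (2*n)*(1 + n) = 2*n*(1 + n))
a(s, E) = -1 - s
(-18*a(-1, -4))*I(-2) = (-18*(-1 - 1*(-1)))*(2*(-2)*(1 - 2)) = (-18*(-1 + 1))*(2*(-2)*(-1)) = -18*0*4 = 0*4 = 0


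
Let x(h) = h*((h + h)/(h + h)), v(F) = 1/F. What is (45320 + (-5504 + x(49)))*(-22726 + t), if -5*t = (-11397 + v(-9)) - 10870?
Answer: -6555926818/9 ≈ -7.2844e+8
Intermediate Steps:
v(F) = 1/F
x(h) = h (x(h) = h*((2*h)/((2*h))) = h*((2*h)*(1/(2*h))) = h*1 = h)
t = 200404/45 (t = -((-11397 + 1/(-9)) - 10870)/5 = -((-11397 - ⅑) - 10870)/5 = -(-102574/9 - 10870)/5 = -⅕*(-200404/9) = 200404/45 ≈ 4453.4)
(45320 + (-5504 + x(49)))*(-22726 + t) = (45320 + (-5504 + 49))*(-22726 + 200404/45) = (45320 - 5455)*(-822266/45) = 39865*(-822266/45) = -6555926818/9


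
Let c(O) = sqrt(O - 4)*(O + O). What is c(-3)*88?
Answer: -528*I*sqrt(7) ≈ -1397.0*I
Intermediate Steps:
c(O) = 2*O*sqrt(-4 + O) (c(O) = sqrt(-4 + O)*(2*O) = 2*O*sqrt(-4 + O))
c(-3)*88 = (2*(-3)*sqrt(-4 - 3))*88 = (2*(-3)*sqrt(-7))*88 = (2*(-3)*(I*sqrt(7)))*88 = -6*I*sqrt(7)*88 = -528*I*sqrt(7)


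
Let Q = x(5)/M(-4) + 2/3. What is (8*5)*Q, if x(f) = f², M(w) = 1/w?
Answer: -11920/3 ≈ -3973.3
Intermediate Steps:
Q = -298/3 (Q = 5²/(1/(-4)) + 2/3 = 25/(-¼) + 2*(⅓) = 25*(-4) + ⅔ = -100 + ⅔ = -298/3 ≈ -99.333)
(8*5)*Q = (8*5)*(-298/3) = 40*(-298/3) = -11920/3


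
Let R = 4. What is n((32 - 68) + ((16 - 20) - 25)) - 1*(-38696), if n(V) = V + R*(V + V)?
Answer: 38111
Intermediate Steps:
n(V) = 9*V (n(V) = V + 4*(V + V) = V + 4*(2*V) = V + 8*V = 9*V)
n((32 - 68) + ((16 - 20) - 25)) - 1*(-38696) = 9*((32 - 68) + ((16 - 20) - 25)) - 1*(-38696) = 9*(-36 + (-4 - 25)) + 38696 = 9*(-36 - 29) + 38696 = 9*(-65) + 38696 = -585 + 38696 = 38111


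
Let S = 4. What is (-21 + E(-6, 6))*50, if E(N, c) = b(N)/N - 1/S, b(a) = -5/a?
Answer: -9625/9 ≈ -1069.4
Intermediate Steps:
E(N, c) = -¼ - 5/N² (E(N, c) = (-5/N)/N - 1/4 = -5/N² - 1*¼ = -5/N² - ¼ = -¼ - 5/N²)
(-21 + E(-6, 6))*50 = (-21 + (-¼ - 5/(-6)²))*50 = (-21 + (-¼ - 5*1/36))*50 = (-21 + (-¼ - 5/36))*50 = (-21 - 7/18)*50 = -385/18*50 = -9625/9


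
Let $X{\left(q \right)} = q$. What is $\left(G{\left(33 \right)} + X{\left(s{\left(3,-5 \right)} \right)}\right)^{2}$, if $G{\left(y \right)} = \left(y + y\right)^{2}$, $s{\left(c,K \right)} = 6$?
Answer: $19027044$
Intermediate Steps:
$G{\left(y \right)} = 4 y^{2}$ ($G{\left(y \right)} = \left(2 y\right)^{2} = 4 y^{2}$)
$\left(G{\left(33 \right)} + X{\left(s{\left(3,-5 \right)} \right)}\right)^{2} = \left(4 \cdot 33^{2} + 6\right)^{2} = \left(4 \cdot 1089 + 6\right)^{2} = \left(4356 + 6\right)^{2} = 4362^{2} = 19027044$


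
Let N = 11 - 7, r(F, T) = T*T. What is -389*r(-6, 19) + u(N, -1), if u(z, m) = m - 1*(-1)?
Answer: -140429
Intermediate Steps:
r(F, T) = T**2
N = 4
u(z, m) = 1 + m (u(z, m) = m + 1 = 1 + m)
-389*r(-6, 19) + u(N, -1) = -389*19**2 + (1 - 1) = -389*361 + 0 = -140429 + 0 = -140429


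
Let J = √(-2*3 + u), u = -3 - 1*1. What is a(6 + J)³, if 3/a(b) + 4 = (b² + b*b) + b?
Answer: -27*I/(62450*√10 + 855036*I) ≈ -2.9978e-5 - 6.924e-6*I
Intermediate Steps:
u = -4 (u = -3 - 1 = -4)
J = I*√10 (J = √(-2*3 - 4) = √(-6 - 4) = √(-10) = I*√10 ≈ 3.1623*I)
a(b) = 3/(-4 + b + 2*b²) (a(b) = 3/(-4 + ((b² + b*b) + b)) = 3/(-4 + ((b² + b²) + b)) = 3/(-4 + (2*b² + b)) = 3/(-4 + (b + 2*b²)) = 3/(-4 + b + 2*b²))
a(6 + J)³ = (3/(-4 + (6 + I*√10) + 2*(6 + I*√10)²))³ = (3/(2 + 2*(6 + I*√10)² + I*√10))³ = 27/(2 + 2*(6 + I*√10)² + I*√10)³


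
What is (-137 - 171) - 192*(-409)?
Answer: 78220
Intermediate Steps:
(-137 - 171) - 192*(-409) = -308 + 78528 = 78220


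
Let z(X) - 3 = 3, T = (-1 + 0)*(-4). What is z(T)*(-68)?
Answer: -408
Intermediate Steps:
T = 4 (T = -1*(-4) = 4)
z(X) = 6 (z(X) = 3 + 3 = 6)
z(T)*(-68) = 6*(-68) = -408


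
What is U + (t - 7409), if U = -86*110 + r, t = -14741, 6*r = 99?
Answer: -63187/2 ≈ -31594.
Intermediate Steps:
r = 33/2 (r = (⅙)*99 = 33/2 ≈ 16.500)
U = -18887/2 (U = -86*110 + 33/2 = -9460 + 33/2 = -18887/2 ≈ -9443.5)
U + (t - 7409) = -18887/2 + (-14741 - 7409) = -18887/2 - 22150 = -63187/2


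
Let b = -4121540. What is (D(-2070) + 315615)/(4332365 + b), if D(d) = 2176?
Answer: 317791/210825 ≈ 1.5074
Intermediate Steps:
(D(-2070) + 315615)/(4332365 + b) = (2176 + 315615)/(4332365 - 4121540) = 317791/210825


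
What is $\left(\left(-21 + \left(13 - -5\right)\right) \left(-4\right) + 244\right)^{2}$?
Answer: $65536$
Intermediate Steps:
$\left(\left(-21 + \left(13 - -5\right)\right) \left(-4\right) + 244\right)^{2} = \left(\left(-21 + \left(13 + 5\right)\right) \left(-4\right) + 244\right)^{2} = \left(\left(-21 + 18\right) \left(-4\right) + 244\right)^{2} = \left(\left(-3\right) \left(-4\right) + 244\right)^{2} = \left(12 + 244\right)^{2} = 256^{2} = 65536$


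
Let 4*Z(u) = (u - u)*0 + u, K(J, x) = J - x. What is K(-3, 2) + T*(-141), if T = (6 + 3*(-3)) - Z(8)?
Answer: 700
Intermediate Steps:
Z(u) = u/4 (Z(u) = ((u - u)*0 + u)/4 = (0*0 + u)/4 = (0 + u)/4 = u/4)
T = -5 (T = (6 + 3*(-3)) - 8/4 = (6 - 9) - 1*2 = -3 - 2 = -5)
K(-3, 2) + T*(-141) = (-3 - 1*2) - 5*(-141) = (-3 - 2) + 705 = -5 + 705 = 700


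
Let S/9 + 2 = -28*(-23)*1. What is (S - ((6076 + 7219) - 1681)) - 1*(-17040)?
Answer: 11204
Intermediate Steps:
S = 5778 (S = -18 + 9*(-28*(-23)*1) = -18 + 9*(644*1) = -18 + 9*644 = -18 + 5796 = 5778)
(S - ((6076 + 7219) - 1681)) - 1*(-17040) = (5778 - ((6076 + 7219) - 1681)) - 1*(-17040) = (5778 - (13295 - 1681)) + 17040 = (5778 - 1*11614) + 17040 = (5778 - 11614) + 17040 = -5836 + 17040 = 11204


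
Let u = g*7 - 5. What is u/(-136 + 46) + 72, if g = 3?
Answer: 3232/45 ≈ 71.822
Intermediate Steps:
u = 16 (u = 3*7 - 5 = 21 - 5 = 16)
u/(-136 + 46) + 72 = 16/(-136 + 46) + 72 = 16/(-90) + 72 = 16*(-1/90) + 72 = -8/45 + 72 = 3232/45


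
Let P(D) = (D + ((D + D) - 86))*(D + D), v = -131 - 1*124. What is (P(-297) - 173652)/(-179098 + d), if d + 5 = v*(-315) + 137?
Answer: -406686/98641 ≈ -4.1229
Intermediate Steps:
v = -255 (v = -131 - 124 = -255)
d = 80457 (d = -5 + (-255*(-315) + 137) = -5 + (80325 + 137) = -5 + 80462 = 80457)
P(D) = 2*D*(-86 + 3*D) (P(D) = (D + (2*D - 86))*(2*D) = (D + (-86 + 2*D))*(2*D) = (-86 + 3*D)*(2*D) = 2*D*(-86 + 3*D))
(P(-297) - 173652)/(-179098 + d) = (2*(-297)*(-86 + 3*(-297)) - 173652)/(-179098 + 80457) = (2*(-297)*(-86 - 891) - 173652)/(-98641) = (2*(-297)*(-977) - 173652)*(-1/98641) = (580338 - 173652)*(-1/98641) = 406686*(-1/98641) = -406686/98641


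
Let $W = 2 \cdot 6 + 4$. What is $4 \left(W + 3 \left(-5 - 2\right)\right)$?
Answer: $-20$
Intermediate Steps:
$W = 16$ ($W = 12 + 4 = 16$)
$4 \left(W + 3 \left(-5 - 2\right)\right) = 4 \left(16 + 3 \left(-5 - 2\right)\right) = 4 \left(16 + 3 \left(-7\right)\right) = 4 \left(16 - 21\right) = 4 \left(-5\right) = -20$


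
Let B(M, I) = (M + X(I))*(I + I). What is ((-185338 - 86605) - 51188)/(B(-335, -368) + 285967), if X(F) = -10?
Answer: -323131/539887 ≈ -0.59852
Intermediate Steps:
B(M, I) = 2*I*(-10 + M) (B(M, I) = (M - 10)*(I + I) = (-10 + M)*(2*I) = 2*I*(-10 + M))
((-185338 - 86605) - 51188)/(B(-335, -368) + 285967) = ((-185338 - 86605) - 51188)/(2*(-368)*(-10 - 335) + 285967) = (-271943 - 51188)/(2*(-368)*(-345) + 285967) = -323131/(253920 + 285967) = -323131/539887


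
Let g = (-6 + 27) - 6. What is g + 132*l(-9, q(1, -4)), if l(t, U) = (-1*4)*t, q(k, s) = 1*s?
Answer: 4767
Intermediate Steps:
q(k, s) = s
g = 15 (g = 21 - 6 = 15)
l(t, U) = -4*t
g + 132*l(-9, q(1, -4)) = 15 + 132*(-4*(-9)) = 15 + 132*36 = 15 + 4752 = 4767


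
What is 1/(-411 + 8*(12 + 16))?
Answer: -1/187 ≈ -0.0053476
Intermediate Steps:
1/(-411 + 8*(12 + 16)) = 1/(-411 + 8*28) = 1/(-411 + 224) = 1/(-187) = -1/187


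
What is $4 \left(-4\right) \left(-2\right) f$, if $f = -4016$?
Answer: $-128512$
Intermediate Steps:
$4 \left(-4\right) \left(-2\right) f = 4 \left(-4\right) \left(-2\right) \left(-4016\right) = \left(-16\right) \left(-2\right) \left(-4016\right) = 32 \left(-4016\right) = -128512$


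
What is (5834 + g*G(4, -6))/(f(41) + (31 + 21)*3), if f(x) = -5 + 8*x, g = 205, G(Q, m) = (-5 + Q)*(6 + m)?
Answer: 5834/479 ≈ 12.180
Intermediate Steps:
(5834 + g*G(4, -6))/(f(41) + (31 + 21)*3) = (5834 + 205*(-30 - 5*(-6) + 6*4 + 4*(-6)))/((-5 + 8*41) + (31 + 21)*3) = (5834 + 205*(-30 + 30 + 24 - 24))/((-5 + 328) + 52*3) = (5834 + 205*0)/(323 + 156) = (5834 + 0)/479 = 5834*(1/479) = 5834/479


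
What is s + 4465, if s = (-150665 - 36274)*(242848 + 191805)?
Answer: -81253592702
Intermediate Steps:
s = -81253597167 (s = -186939*434653 = -81253597167)
s + 4465 = -81253597167 + 4465 = -81253592702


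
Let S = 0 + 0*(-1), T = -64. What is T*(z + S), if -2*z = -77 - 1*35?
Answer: -3584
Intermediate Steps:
S = 0 (S = 0 + 0 = 0)
z = 56 (z = -(-77 - 1*35)/2 = -(-77 - 35)/2 = -½*(-112) = 56)
T*(z + S) = -64*(56 + 0) = -64*56 = -3584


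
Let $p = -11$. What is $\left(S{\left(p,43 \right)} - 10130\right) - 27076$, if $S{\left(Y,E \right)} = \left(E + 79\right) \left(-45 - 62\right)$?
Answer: $-50260$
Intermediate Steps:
$S{\left(Y,E \right)} = -8453 - 107 E$ ($S{\left(Y,E \right)} = \left(79 + E\right) \left(-107\right) = -8453 - 107 E$)
$\left(S{\left(p,43 \right)} - 10130\right) - 27076 = \left(\left(-8453 - 4601\right) - 10130\right) - 27076 = \left(-13054 - 10130\right) - 27076 = -23184 - 27076 = -50260$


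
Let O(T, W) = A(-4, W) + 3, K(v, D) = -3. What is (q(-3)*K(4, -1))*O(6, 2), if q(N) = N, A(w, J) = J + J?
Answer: 63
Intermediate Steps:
A(w, J) = 2*J
O(T, W) = 3 + 2*W (O(T, W) = 2*W + 3 = 3 + 2*W)
(q(-3)*K(4, -1))*O(6, 2) = (-3*(-3))*(3 + 2*2) = 9*(3 + 4) = 9*7 = 63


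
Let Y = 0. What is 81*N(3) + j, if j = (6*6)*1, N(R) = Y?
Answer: 36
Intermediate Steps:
N(R) = 0
j = 36 (j = 36*1 = 36)
81*N(3) + j = 81*0 + 36 = 0 + 36 = 36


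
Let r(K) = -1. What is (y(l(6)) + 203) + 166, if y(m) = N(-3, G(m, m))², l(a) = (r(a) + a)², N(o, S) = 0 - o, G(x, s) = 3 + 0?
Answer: 378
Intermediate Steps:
G(x, s) = 3
N(o, S) = -o
l(a) = (-1 + a)²
y(m) = 9 (y(m) = (-1*(-3))² = 3² = 9)
(y(l(6)) + 203) + 166 = (9 + 203) + 166 = 212 + 166 = 378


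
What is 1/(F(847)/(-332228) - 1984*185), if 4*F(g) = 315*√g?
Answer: -129639049471639552/47582716718070564357365 + 920936016*√7/47582716718070564357365 ≈ -2.7245e-6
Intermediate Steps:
F(g) = 315*√g/4 (F(g) = (315*√g)/4 = 315*√g/4)
1/(F(847)/(-332228) - 1984*185) = 1/((315*√847/4)/(-332228) - 1984*185) = 1/((315*(11*√7)/4)*(-1/332228) - 367040) = 1/((3465*√7/4)*(-1/332228) - 367040) = 1/(-3465*√7/1328912 - 367040) = 1/(-367040 - 3465*√7/1328912)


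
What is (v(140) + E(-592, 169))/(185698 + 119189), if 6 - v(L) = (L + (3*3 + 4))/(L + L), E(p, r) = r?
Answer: 48847/85368360 ≈ 0.00057219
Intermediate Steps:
v(L) = 6 - (13 + L)/(2*L) (v(L) = 6 - (L + (3*3 + 4))/(L + L) = 6 - (L + (9 + 4))/(2*L) = 6 - (L + 13)*1/(2*L) = 6 - (13 + L)*1/(2*L) = 6 - (13 + L)/(2*L))
(v(140) + E(-592, 169))/(185698 + 119189) = ((1/2)*(-13 + 11*140)/140 + 169)/(185698 + 119189) = ((1/2)*(1/140)*(-13 + 1540) + 169)/304887 = ((1/2)*(1/140)*1527 + 169)*(1/304887) = (1527/280 + 169)*(1/304887) = (48847/280)*(1/304887) = 48847/85368360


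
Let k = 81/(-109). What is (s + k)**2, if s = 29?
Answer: 9486400/11881 ≈ 798.45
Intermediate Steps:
k = -81/109 (k = 81*(-1/109) = -81/109 ≈ -0.74312)
(s + k)**2 = (29 - 81/109)**2 = (3080/109)**2 = 9486400/11881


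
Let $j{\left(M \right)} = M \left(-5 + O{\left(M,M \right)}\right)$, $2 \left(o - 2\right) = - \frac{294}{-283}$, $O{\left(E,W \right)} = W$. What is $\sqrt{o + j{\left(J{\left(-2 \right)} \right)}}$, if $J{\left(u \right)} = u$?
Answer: $\frac{5 \sqrt{52921}}{283} \approx 4.0644$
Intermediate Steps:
$o = \frac{713}{283}$ ($o = 2 + \frac{\left(-294\right) \frac{1}{-283}}{2} = 2 + \frac{\left(-294\right) \left(- \frac{1}{283}\right)}{2} = 2 + \frac{1}{2} \cdot \frac{294}{283} = 2 + \frac{147}{283} = \frac{713}{283} \approx 2.5194$)
$j{\left(M \right)} = M \left(-5 + M\right)$
$\sqrt{o + j{\left(J{\left(-2 \right)} \right)}} = \sqrt{\frac{713}{283} - 2 \left(-5 - 2\right)} = \sqrt{\frac{713}{283} - -14} = \sqrt{\frac{713}{283} + 14} = \sqrt{\frac{4675}{283}} = \frac{5 \sqrt{52921}}{283}$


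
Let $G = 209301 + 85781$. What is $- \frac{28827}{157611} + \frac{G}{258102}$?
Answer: $\frac{6511310458}{6779952387} \approx 0.96038$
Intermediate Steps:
$G = 295082$
$- \frac{28827}{157611} + \frac{G}{258102} = - \frac{28827}{157611} + \frac{295082}{258102} = \left(-28827\right) \frac{1}{157611} + 295082 \cdot \frac{1}{258102} = - \frac{9609}{52537} + \frac{147541}{129051} = \frac{6511310458}{6779952387}$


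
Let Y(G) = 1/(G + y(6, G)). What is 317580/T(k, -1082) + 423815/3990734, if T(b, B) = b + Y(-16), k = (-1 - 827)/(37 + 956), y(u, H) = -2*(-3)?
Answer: -381365233209185/1121396254 ≈ -3.4008e+5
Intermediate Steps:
y(u, H) = 6
Y(G) = 1/(6 + G) (Y(G) = 1/(G + 6) = 1/(6 + G))
k = -276/331 (k = -828/993 = -828*1/993 = -276/331 ≈ -0.83384)
T(b, B) = -⅒ + b (T(b, B) = b + 1/(6 - 16) = b + 1/(-10) = b - ⅒ = -⅒ + b)
317580/T(k, -1082) + 423815/3990734 = 317580/(-⅒ - 276/331) + 423815/3990734 = 317580/(-3091/3310) + 423815*(1/3990734) = 317580*(-3310/3091) + 423815/3990734 = -1051189800/3091 + 423815/3990734 = -381365233209185/1121396254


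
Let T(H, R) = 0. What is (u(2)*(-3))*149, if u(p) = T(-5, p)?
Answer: 0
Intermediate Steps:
u(p) = 0
(u(2)*(-3))*149 = (0*(-3))*149 = 0*149 = 0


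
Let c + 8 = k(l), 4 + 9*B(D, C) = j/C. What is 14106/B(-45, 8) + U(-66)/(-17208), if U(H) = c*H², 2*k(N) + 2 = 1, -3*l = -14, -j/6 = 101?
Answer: -484815913/304964 ≈ -1589.7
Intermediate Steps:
j = -606 (j = -6*101 = -606)
B(D, C) = -4/9 - 202/(3*C) (B(D, C) = -4/9 + (-606/C)/9 = -4/9 - 202/(3*C))
l = 14/3 (l = -⅓*(-14) = 14/3 ≈ 4.6667)
k(N) = -½ (k(N) = -1 + (½)*1 = -1 + ½ = -½)
c = -17/2 (c = -8 - ½ = -17/2 ≈ -8.5000)
U(H) = -17*H²/2
14106/B(-45, 8) + U(-66)/(-17208) = 14106/(((2/9)*(-303 - 2*8)/8)) - 17/2*(-66)²/(-17208) = 14106/(((2/9)*(⅛)*(-303 - 16))) - 17/2*4356*(-1/17208) = 14106/(((2/9)*(⅛)*(-319))) - 37026*(-1/17208) = 14106/(-319/36) + 2057/956 = 14106*(-36/319) + 2057/956 = -507816/319 + 2057/956 = -484815913/304964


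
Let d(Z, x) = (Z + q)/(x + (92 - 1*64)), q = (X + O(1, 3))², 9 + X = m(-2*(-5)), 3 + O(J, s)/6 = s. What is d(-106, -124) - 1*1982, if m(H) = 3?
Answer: -95101/48 ≈ -1981.3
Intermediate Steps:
O(J, s) = -18 + 6*s
X = -6 (X = -9 + 3 = -6)
q = 36 (q = (-6 + (-18 + 6*3))² = (-6 + (-18 + 18))² = (-6 + 0)² = (-6)² = 36)
d(Z, x) = (36 + Z)/(28 + x) (d(Z, x) = (Z + 36)/(x + (92 - 1*64)) = (36 + Z)/(x + (92 - 64)) = (36 + Z)/(x + 28) = (36 + Z)/(28 + x))
d(-106, -124) - 1*1982 = (36 - 106)/(28 - 124) - 1*1982 = -70/(-96) - 1982 = -1/96*(-70) - 1982 = 35/48 - 1982 = -95101/48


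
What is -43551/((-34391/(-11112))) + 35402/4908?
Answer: -1186976844157/84395514 ≈ -14064.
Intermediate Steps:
-43551/((-34391/(-11112))) + 35402/4908 = -43551/((-34391*(-1/11112))) + 35402*(1/4908) = -43551/34391/11112 + 17701/2454 = -43551*11112/34391 + 17701/2454 = -483938712/34391 + 17701/2454 = -1186976844157/84395514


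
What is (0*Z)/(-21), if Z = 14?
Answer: 0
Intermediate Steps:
(0*Z)/(-21) = (0*14)/(-21) = 0*(-1/21) = 0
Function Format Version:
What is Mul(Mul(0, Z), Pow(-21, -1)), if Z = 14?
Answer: 0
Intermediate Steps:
Mul(Mul(0, Z), Pow(-21, -1)) = Mul(Mul(0, 14), Pow(-21, -1)) = Mul(0, Rational(-1, 21)) = 0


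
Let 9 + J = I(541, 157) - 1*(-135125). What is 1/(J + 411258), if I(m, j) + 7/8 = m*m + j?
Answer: 8/6713689 ≈ 1.1916e-6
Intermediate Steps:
I(m, j) = -7/8 + j + m**2 (I(m, j) = -7/8 + (m*m + j) = -7/8 + (m**2 + j) = -7/8 + (j + m**2) = -7/8 + j + m**2)
J = 3423625/8 (J = -9 + ((-7/8 + 157 + 541**2) - 1*(-135125)) = -9 + ((-7/8 + 157 + 292681) + 135125) = -9 + (2342697/8 + 135125) = -9 + 3423697/8 = 3423625/8 ≈ 4.2795e+5)
1/(J + 411258) = 1/(3423625/8 + 411258) = 1/(6713689/8) = 8/6713689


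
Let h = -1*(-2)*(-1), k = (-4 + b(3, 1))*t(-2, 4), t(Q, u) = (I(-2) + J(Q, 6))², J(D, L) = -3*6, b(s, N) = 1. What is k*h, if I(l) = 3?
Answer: 1350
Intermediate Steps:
J(D, L) = -18
t(Q, u) = 225 (t(Q, u) = (3 - 18)² = (-15)² = 225)
k = -675 (k = (-4 + 1)*225 = -3*225 = -675)
h = -2 (h = 2*(-1) = -2)
k*h = -675*(-2) = 1350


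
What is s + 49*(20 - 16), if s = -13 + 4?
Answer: 187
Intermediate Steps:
s = -9
s + 49*(20 - 16) = -9 + 49*(20 - 16) = -9 + 49*4 = -9 + 196 = 187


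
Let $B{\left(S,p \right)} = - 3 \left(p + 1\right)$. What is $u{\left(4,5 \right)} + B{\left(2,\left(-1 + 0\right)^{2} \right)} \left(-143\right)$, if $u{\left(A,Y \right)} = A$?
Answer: $862$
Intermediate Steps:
$B{\left(S,p \right)} = -3 - 3 p$ ($B{\left(S,p \right)} = - 3 \left(1 + p\right) = -3 - 3 p$)
$u{\left(4,5 \right)} + B{\left(2,\left(-1 + 0\right)^{2} \right)} \left(-143\right) = 4 + \left(-3 - 3 \left(-1 + 0\right)^{2}\right) \left(-143\right) = 4 + \left(-3 - 3 \left(-1\right)^{2}\right) \left(-143\right) = 4 + \left(-3 - 3\right) \left(-143\right) = 4 - -858 = 4 + 858 = 862$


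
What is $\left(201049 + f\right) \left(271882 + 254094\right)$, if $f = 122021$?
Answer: $169927066320$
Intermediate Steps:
$\left(201049 + f\right) \left(271882 + 254094\right) = \left(201049 + 122021\right) \left(271882 + 254094\right) = 323070 \cdot 525976 = 169927066320$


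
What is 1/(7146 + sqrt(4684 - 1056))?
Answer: 3573/25530844 - sqrt(907)/25530844 ≈ 0.00013877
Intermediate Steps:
1/(7146 + sqrt(4684 - 1056)) = 1/(7146 + sqrt(3628)) = 1/(7146 + 2*sqrt(907))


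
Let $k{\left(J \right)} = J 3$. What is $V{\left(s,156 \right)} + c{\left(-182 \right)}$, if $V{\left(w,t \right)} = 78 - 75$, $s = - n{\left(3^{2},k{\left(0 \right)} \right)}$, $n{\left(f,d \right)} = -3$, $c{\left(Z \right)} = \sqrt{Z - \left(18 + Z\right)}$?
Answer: $3 + 3 i \sqrt{2} \approx 3.0 + 4.2426 i$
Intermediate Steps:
$k{\left(J \right)} = 3 J$
$c{\left(Z \right)} = 3 i \sqrt{2}$ ($c{\left(Z \right)} = \sqrt{-18} = 3 i \sqrt{2}$)
$s = 3$ ($s = \left(-1\right) \left(-3\right) = 3$)
$V{\left(w,t \right)} = 3$
$V{\left(s,156 \right)} + c{\left(-182 \right)} = 3 + 3 i \sqrt{2}$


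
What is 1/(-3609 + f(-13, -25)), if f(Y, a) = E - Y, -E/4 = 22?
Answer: -1/3684 ≈ -0.00027144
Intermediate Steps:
E = -88 (E = -4*22 = -88)
f(Y, a) = -88 - Y
1/(-3609 + f(-13, -25)) = 1/(-3609 + (-88 - 1*(-13))) = 1/(-3609 + (-88 + 13)) = 1/(-3609 - 75) = 1/(-3684) = -1/3684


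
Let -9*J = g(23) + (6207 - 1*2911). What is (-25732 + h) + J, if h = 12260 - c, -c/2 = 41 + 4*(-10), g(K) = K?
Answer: -124549/9 ≈ -13839.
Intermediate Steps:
c = -2 (c = -2*(41 + 4*(-10)) = -2*(41 - 40) = -2*1 = -2)
h = 12262 (h = 12260 - 1*(-2) = 12260 + 2 = 12262)
J = -3319/9 (J = -(23 + (6207 - 1*2911))/9 = -(23 + (6207 - 2911))/9 = -(23 + 3296)/9 = -⅑*3319 = -3319/9 ≈ -368.78)
(-25732 + h) + J = (-25732 + 12262) - 3319/9 = -13470 - 3319/9 = -124549/9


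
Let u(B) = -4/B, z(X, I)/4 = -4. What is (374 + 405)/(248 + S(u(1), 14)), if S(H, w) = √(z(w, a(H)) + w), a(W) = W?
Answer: 96596/30753 - 779*I*√2/61506 ≈ 3.141 - 0.017912*I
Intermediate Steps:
z(X, I) = -16 (z(X, I) = 4*(-4) = -16)
S(H, w) = √(-16 + w)
(374 + 405)/(248 + S(u(1), 14)) = (374 + 405)/(248 + √(-16 + 14)) = 779/(248 + √(-2)) = 779/(248 + I*√2)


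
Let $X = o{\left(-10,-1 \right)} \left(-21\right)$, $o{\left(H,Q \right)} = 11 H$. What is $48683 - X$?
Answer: $46373$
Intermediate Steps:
$X = 2310$ ($X = 11 \left(-10\right) \left(-21\right) = \left(-110\right) \left(-21\right) = 2310$)
$48683 - X = 48683 - 2310 = 46373$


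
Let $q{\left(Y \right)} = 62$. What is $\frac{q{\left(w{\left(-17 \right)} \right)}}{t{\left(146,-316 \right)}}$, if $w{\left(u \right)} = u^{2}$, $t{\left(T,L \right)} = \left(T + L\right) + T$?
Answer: $- \frac{31}{12} \approx -2.5833$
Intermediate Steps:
$t{\left(T,L \right)} = L + 2 T$ ($t{\left(T,L \right)} = \left(L + T\right) + T = L + 2 T$)
$\frac{q{\left(w{\left(-17 \right)} \right)}}{t{\left(146,-316 \right)}} = \frac{62}{-316 + 2 \cdot 146} = \frac{62}{-316 + 292} = \frac{62}{-24} = 62 \left(- \frac{1}{24}\right) = - \frac{31}{12}$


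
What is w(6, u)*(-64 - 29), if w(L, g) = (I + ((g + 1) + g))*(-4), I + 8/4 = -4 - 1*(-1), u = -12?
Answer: -10416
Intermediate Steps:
I = -5 (I = -2 + (-4 - 1*(-1)) = -2 + (-4 + 1) = -2 - 3 = -5)
w(L, g) = 16 - 8*g (w(L, g) = (-5 + ((g + 1) + g))*(-4) = (-5 + ((1 + g) + g))*(-4) = (-5 + (1 + 2*g))*(-4) = (-4 + 2*g)*(-4) = 16 - 8*g)
w(6, u)*(-64 - 29) = (16 - 8*(-12))*(-64 - 29) = (16 + 96)*(-93) = 112*(-93) = -10416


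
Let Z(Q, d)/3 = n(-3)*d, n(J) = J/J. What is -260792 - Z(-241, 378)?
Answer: -261926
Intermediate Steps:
n(J) = 1
Z(Q, d) = 3*d (Z(Q, d) = 3*(1*d) = 3*d)
-260792 - Z(-241, 378) = -260792 - 3*378 = -260792 - 1*1134 = -260792 - 1134 = -261926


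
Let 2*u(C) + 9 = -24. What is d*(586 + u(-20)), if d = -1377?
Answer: -1568403/2 ≈ -7.8420e+5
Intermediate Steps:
u(C) = -33/2 (u(C) = -9/2 + (1/2)*(-24) = -9/2 - 12 = -33/2)
d*(586 + u(-20)) = -1377*(586 - 33/2) = -1377*1139/2 = -1568403/2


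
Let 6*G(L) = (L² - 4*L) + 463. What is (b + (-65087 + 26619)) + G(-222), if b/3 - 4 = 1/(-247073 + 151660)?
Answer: -17183976731/572478 ≈ -30017.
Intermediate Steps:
G(L) = 463/6 - 2*L/3 + L²/6 (G(L) = ((L² - 4*L) + 463)/6 = (463 + L² - 4*L)/6 = 463/6 - 2*L/3 + L²/6)
b = 1144953/95413 (b = 12 + 3/(-247073 + 151660) = 12 + 3/(-95413) = 12 + 3*(-1/95413) = 12 - 3/95413 = 1144953/95413 ≈ 12.000)
(b + (-65087 + 26619)) + G(-222) = (1144953/95413 + (-65087 + 26619)) + (463/6 - ⅔*(-222) + (⅙)*(-222)²) = (1144953/95413 - 38468) + (463/6 + 148 + (⅙)*49284) = -3669202331/95413 + (463/6 + 148 + 8214) = -3669202331/95413 + 50635/6 = -17183976731/572478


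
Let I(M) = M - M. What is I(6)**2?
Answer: 0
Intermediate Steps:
I(M) = 0
I(6)**2 = 0**2 = 0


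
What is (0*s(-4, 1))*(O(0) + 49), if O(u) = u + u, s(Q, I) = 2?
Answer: 0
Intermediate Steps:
O(u) = 2*u
(0*s(-4, 1))*(O(0) + 49) = (0*2)*(2*0 + 49) = 0*(0 + 49) = 0*49 = 0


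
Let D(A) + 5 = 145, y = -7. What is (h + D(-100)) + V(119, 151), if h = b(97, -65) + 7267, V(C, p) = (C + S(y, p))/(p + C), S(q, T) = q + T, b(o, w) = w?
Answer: 1982603/270 ≈ 7343.0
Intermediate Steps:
D(A) = 140 (D(A) = -5 + 145 = 140)
S(q, T) = T + q
V(C, p) = (-7 + C + p)/(C + p) (V(C, p) = (C + (p - 7))/(p + C) = (C + (-7 + p))/(C + p) = (-7 + C + p)/(C + p))
h = 7202 (h = -65 + 7267 = 7202)
(h + D(-100)) + V(119, 151) = (7202 + 140) + (-7 + 119 + 151)/(119 + 151) = 7342 + 263/270 = 1982603/270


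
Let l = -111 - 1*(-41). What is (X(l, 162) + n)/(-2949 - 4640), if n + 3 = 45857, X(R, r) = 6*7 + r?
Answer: -46058/7589 ≈ -6.0690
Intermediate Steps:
l = -70 (l = -111 + 41 = -70)
X(R, r) = 42 + r
n = 45854 (n = -3 + 45857 = 45854)
(X(l, 162) + n)/(-2949 - 4640) = ((42 + 162) + 45854)/(-2949 - 4640) = (204 + 45854)/(-7589) = 46058*(-1/7589) = -46058/7589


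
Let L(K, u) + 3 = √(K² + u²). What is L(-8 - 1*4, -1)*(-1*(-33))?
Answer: -99 + 33*√145 ≈ 298.37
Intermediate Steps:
L(K, u) = -3 + √(K² + u²)
L(-8 - 1*4, -1)*(-1*(-33)) = (-3 + √((-8 - 1*4)² + (-1)²))*(-1*(-33)) = (-3 + √((-8 - 4)² + 1))*33 = (-3 + √((-12)² + 1))*33 = (-3 + √(144 + 1))*33 = (-3 + √145)*33 = -99 + 33*√145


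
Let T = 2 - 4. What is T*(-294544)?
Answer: 589088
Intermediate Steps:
T = -2
T*(-294544) = -2*(-294544) = 589088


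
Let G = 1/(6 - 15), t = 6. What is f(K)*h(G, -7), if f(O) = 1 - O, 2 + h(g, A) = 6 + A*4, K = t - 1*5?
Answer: 0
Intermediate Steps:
K = 1 (K = 6 - 1*5 = 6 - 5 = 1)
G = -1/9 (G = 1/(-9) = -1/9 ≈ -0.11111)
h(g, A) = 4 + 4*A (h(g, A) = -2 + (6 + A*4) = -2 + (6 + 4*A) = 4 + 4*A)
f(K)*h(G, -7) = (1 - 1*1)*(4 + 4*(-7)) = (1 - 1)*(4 - 28) = 0*(-24) = 0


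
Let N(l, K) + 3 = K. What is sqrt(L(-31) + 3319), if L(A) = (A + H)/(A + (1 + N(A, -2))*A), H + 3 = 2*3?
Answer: sqrt(28703427)/93 ≈ 57.608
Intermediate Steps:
N(l, K) = -3 + K
H = 3 (H = -3 + 2*3 = -3 + 6 = 3)
L(A) = -(3 + A)/(3*A) (L(A) = (A + 3)/(A + (1 + (-3 - 2))*A) = (3 + A)/(A + (1 - 5)*A) = (3 + A)/(A - 4*A) = (3 + A)/((-3*A)) = (3 + A)*(-1/(3*A)) = -(3 + A)/(3*A))
sqrt(L(-31) + 3319) = sqrt((1/3)*(-3 - 1*(-31))/(-31) + 3319) = sqrt((1/3)*(-1/31)*(-3 + 31) + 3319) = sqrt((1/3)*(-1/31)*28 + 3319) = sqrt(-28/93 + 3319) = sqrt(308639/93) = sqrt(28703427)/93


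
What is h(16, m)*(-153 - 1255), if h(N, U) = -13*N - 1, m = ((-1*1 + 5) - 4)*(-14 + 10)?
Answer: 294272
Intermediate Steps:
m = 0 (m = ((-1 + 5) - 4)*(-4) = (4 - 4)*(-4) = 0*(-4) = 0)
h(N, U) = -1 - 13*N
h(16, m)*(-153 - 1255) = (-1 - 13*16)*(-153 - 1255) = (-1 - 208)*(-1408) = -209*(-1408) = 294272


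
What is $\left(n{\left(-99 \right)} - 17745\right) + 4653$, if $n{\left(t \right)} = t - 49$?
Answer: $-13240$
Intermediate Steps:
$n{\left(t \right)} = -49 + t$
$\left(n{\left(-99 \right)} - 17745\right) + 4653 = \left(\left(-49 - 99\right) - 17745\right) + 4653 = \left(-148 - 17745\right) + 4653 = -17893 + 4653 = -13240$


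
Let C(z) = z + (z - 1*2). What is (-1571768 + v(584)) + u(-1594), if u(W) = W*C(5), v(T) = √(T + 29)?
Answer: -1584520 + √613 ≈ -1.5845e+6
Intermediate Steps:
v(T) = √(29 + T)
C(z) = -2 + 2*z (C(z) = z + (z - 2) = z + (-2 + z) = -2 + 2*z)
u(W) = 8*W (u(W) = W*(-2 + 2*5) = W*(-2 + 10) = W*8 = 8*W)
(-1571768 + v(584)) + u(-1594) = (-1571768 + √(29 + 584)) + 8*(-1594) = (-1571768 + √613) - 12752 = -1584520 + √613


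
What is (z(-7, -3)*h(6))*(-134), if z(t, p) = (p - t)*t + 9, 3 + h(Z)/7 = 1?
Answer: -35644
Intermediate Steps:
h(Z) = -14 (h(Z) = -21 + 7*1 = -21 + 7 = -14)
z(t, p) = 9 + t*(p - t) (z(t, p) = t*(p - t) + 9 = 9 + t*(p - t))
(z(-7, -3)*h(6))*(-134) = ((9 - 1*(-7)² - 3*(-7))*(-14))*(-134) = ((9 - 1*49 + 21)*(-14))*(-134) = ((9 - 49 + 21)*(-14))*(-134) = -19*(-14)*(-134) = 266*(-134) = -35644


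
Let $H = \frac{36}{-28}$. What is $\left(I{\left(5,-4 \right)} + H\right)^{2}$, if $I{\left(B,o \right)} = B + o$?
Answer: $\frac{4}{49} \approx 0.081633$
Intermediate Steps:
$H = - \frac{9}{7}$ ($H = 36 \left(- \frac{1}{28}\right) = - \frac{9}{7} \approx -1.2857$)
$\left(I{\left(5,-4 \right)} + H\right)^{2} = \left(\left(5 - 4\right) - \frac{9}{7}\right)^{2} = \left(1 - \frac{9}{7}\right)^{2} = \left(- \frac{2}{7}\right)^{2} = \frac{4}{49}$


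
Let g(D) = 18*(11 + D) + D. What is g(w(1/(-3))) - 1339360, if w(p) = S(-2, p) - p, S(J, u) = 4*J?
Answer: -4017923/3 ≈ -1.3393e+6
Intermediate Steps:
w(p) = -8 - p (w(p) = 4*(-2) - p = -8 - p)
g(D) = 198 + 19*D (g(D) = (198 + 18*D) + D = 198 + 19*D)
g(w(1/(-3))) - 1339360 = (198 + 19*(-8 - 1/(-3))) - 1339360 = (198 + 19*(-8 - 1*(-⅓))) - 1339360 = (198 + 19*(-8 + ⅓)) - 1339360 = (198 + 19*(-23/3)) - 1339360 = (198 - 437/3) - 1339360 = 157/3 - 1339360 = -4017923/3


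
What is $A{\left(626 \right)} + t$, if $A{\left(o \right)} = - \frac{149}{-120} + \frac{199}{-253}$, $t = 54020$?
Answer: $\frac{1640061017}{30360} \approx 54020.0$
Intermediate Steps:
$A{\left(o \right)} = \frac{13817}{30360}$ ($A{\left(o \right)} = \left(-149\right) \left(- \frac{1}{120}\right) + 199 \left(- \frac{1}{253}\right) = \frac{149}{120} - \frac{199}{253} = \frac{13817}{30360}$)
$A{\left(626 \right)} + t = \frac{13817}{30360} + 54020 = \frac{1640061017}{30360}$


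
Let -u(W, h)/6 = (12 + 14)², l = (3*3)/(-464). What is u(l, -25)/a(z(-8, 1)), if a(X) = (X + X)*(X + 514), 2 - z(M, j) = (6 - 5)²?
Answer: -2028/515 ≈ -3.9379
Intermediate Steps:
z(M, j) = 1 (z(M, j) = 2 - (6 - 5)² = 2 - 1*1² = 2 - 1*1 = 2 - 1 = 1)
a(X) = 2*X*(514 + X) (a(X) = (2*X)*(514 + X) = 2*X*(514 + X))
l = -9/464 (l = 9*(-1/464) = -9/464 ≈ -0.019397)
u(W, h) = -4056 (u(W, h) = -6*(12 + 14)² = -6*26² = -6*676 = -4056)
u(l, -25)/a(z(-8, 1)) = -4056*1/(2*(514 + 1)) = -4056/(2*1*515) = -4056/1030 = -4056*1/1030 = -2028/515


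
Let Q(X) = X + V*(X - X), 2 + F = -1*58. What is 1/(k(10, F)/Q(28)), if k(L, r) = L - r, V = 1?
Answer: ⅖ ≈ 0.40000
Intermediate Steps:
F = -60 (F = -2 - 1*58 = -2 - 58 = -60)
Q(X) = X (Q(X) = X + 1*(X - X) = X + 1*0 = X + 0 = X)
1/(k(10, F)/Q(28)) = 1/((10 - 1*(-60))/28) = 1/((10 + 60)*(1/28)) = 1/(70*(1/28)) = 1/(5/2) = ⅖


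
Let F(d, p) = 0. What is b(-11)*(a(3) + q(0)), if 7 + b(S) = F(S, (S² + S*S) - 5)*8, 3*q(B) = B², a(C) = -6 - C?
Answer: 63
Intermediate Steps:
q(B) = B²/3
b(S) = -7 (b(S) = -7 + 0*8 = -7 + 0 = -7)
b(-11)*(a(3) + q(0)) = -7*((-6 - 1*3) + (⅓)*0²) = -7*((-6 - 3) + (⅓)*0) = -7*(-9 + 0) = -7*(-9) = 63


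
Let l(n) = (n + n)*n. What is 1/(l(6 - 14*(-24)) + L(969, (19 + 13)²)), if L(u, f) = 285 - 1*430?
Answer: 1/233783 ≈ 4.2775e-6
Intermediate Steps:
L(u, f) = -145 (L(u, f) = 285 - 430 = -145)
l(n) = 2*n² (l(n) = (2*n)*n = 2*n²)
1/(l(6 - 14*(-24)) + L(969, (19 + 13)²)) = 1/(2*(6 - 14*(-24))² - 145) = 1/(2*(6 + 336)² - 145) = 1/(2*342² - 145) = 1/(2*116964 - 145) = 1/(233928 - 145) = 1/233783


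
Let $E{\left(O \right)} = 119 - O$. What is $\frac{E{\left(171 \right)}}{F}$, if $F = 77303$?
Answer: $- \frac{52}{77303} \approx -0.00067268$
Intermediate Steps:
$\frac{E{\left(171 \right)}}{F} = \frac{119 - 171}{77303} = \left(119 - 171\right) \frac{1}{77303} = \left(-52\right) \frac{1}{77303} = - \frac{52}{77303}$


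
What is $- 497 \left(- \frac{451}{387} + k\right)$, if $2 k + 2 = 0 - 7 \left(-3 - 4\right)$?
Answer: $- \frac{8591639}{774} \approx -11100.0$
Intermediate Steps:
$k = \frac{47}{2}$ ($k = -1 + \frac{0 - 7 \left(-3 - 4\right)}{2} = -1 + \frac{0 - -49}{2} = -1 + \frac{0 + 49}{2} = -1 + \frac{1}{2} \cdot 49 = -1 + \frac{49}{2} = \frac{47}{2} \approx 23.5$)
$- 497 \left(- \frac{451}{387} + k\right) = - 497 \left(- \frac{451}{387} + \frac{47}{2}\right) = \left(-497\right) \frac{17287}{774} = - \frac{8591639}{774}$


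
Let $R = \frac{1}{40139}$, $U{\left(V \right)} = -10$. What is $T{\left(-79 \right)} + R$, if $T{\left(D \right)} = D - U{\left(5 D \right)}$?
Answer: $- \frac{2769590}{40139} \approx -69.0$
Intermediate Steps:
$T{\left(D \right)} = 10 + D$ ($T{\left(D \right)} = D - -10 = D + 10 = 10 + D$)
$R = \frac{1}{40139} \approx 2.4913 \cdot 10^{-5}$
$T{\left(-79 \right)} + R = \left(10 - 79\right) + \frac{1}{40139} = -69 + \frac{1}{40139} = - \frac{2769590}{40139}$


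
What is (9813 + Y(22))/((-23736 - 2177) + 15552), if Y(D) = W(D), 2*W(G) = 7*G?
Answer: -9890/10361 ≈ -0.95454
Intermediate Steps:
W(G) = 7*G/2 (W(G) = (7*G)/2 = 7*G/2)
Y(D) = 7*D/2
(9813 + Y(22))/((-23736 - 2177) + 15552) = (9813 + (7/2)*22)/((-23736 - 2177) + 15552) = (9813 + 77)/(-25913 + 15552) = 9890/(-10361) = 9890*(-1/10361) = -9890/10361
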